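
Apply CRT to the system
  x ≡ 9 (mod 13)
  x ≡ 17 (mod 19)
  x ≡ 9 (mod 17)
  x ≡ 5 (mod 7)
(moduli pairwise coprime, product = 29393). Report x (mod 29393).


Product of moduli M = 13 · 19 · 17 · 7 = 29393.
Merge one congruence at a time:
  Start: x ≡ 9 (mod 13).
  Combine with x ≡ 17 (mod 19); new modulus lcm = 247.
    Write x = 9 + 13·t and substitute into x ≡ 17 (mod 19): 13·t ≡ 17 − 9 = 8 (mod 19).
    The inverse of 13 mod 19 is 3 (since 13·3 = 39 = 2·19 + 1), so t ≡ 3·8 = 24 ≡ 5 (mod 19).
    Then x = 9 + 13·5 = 74, valid modulo lcm(13, 19) = 247: x ≡ 74 (mod 247).
  Combine with x ≡ 9 (mod 17); new modulus lcm = 4199.
    Write x = 74 + 247·t and substitute into x ≡ 9 (mod 17): 247·t ≡ 9 − 74 = -65 (mod 17).
    Reduce coefficients mod 17: 9·t ≡ 3 (mod 17).
    The inverse of 9 mod 17 is 2 (since 9·2 = 18 = 1·17 + 1), so t ≡ 2·3 = 6 ≡ 6 (mod 17).
    Then x = 74 + 247·6 = 1556, valid modulo lcm(247, 17) = 4199: x ≡ 1556 (mod 4199).
  Combine with x ≡ 5 (mod 7); new modulus lcm = 29393.
    Write x = 1556 + 4199·t and substitute into x ≡ 5 (mod 7): 4199·t ≡ 5 − 1556 = -1551 (mod 7).
    Reduce coefficients mod 7: 6·t ≡ 3 (mod 7).
    The inverse of 6 mod 7 is 6 (since 6·6 = 36 = 5·7 + 1), so t ≡ 6·3 = 18 ≡ 4 (mod 7).
    Then x = 1556 + 4199·4 = 18352, valid modulo lcm(4199, 7) = 29393: x ≡ 18352 (mod 29393).
Verify against each original: 18352 mod 13 = 9, 18352 mod 19 = 17, 18352 mod 17 = 9, 18352 mod 7 = 5.

x ≡ 18352 (mod 29393).


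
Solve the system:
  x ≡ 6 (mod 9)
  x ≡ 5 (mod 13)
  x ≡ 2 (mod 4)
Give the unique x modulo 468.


Moduli 9, 13, 4 are pairwise coprime; by CRT there is a unique solution modulo M = 9 · 13 · 4 = 468.
Solve pairwise, accumulating the modulus:
  Start with x ≡ 6 (mod 9).
  Combine with x ≡ 5 (mod 13): since gcd(9, 13) = 1, we get a unique residue mod 117.
    Write x = 6 + 9·t and substitute into x ≡ 5 (mod 13): 9·t ≡ 5 − 6 = -1 (mod 13).
    Reduce coefficients mod 13: 9·t ≡ 12 (mod 13).
    The inverse of 9 mod 13 is 3 (since 9·3 = 27 = 2·13 + 1), so t ≡ 3·12 = 36 ≡ 10 (mod 13).
    Then x = 6 + 9·10 = 96, valid modulo lcm(9, 13) = 117: x ≡ 96 (mod 117).
  Combine with x ≡ 2 (mod 4): since gcd(117, 4) = 1, we get a unique residue mod 468.
    Write x = 96 + 117·t and substitute into x ≡ 2 (mod 4): 117·t ≡ 2 − 96 = -94 (mod 4).
    Reduce coefficients mod 4: 1·t ≡ 2 (mod 4).
    So t ≡ 2 (mod 4).
    Then x = 96 + 117·2 = 330, valid modulo lcm(117, 4) = 468: x ≡ 330 (mod 468).
Verify: 330 mod 9 = 6 ✓, 330 mod 13 = 5 ✓, 330 mod 4 = 2 ✓.

x ≡ 330 (mod 468).


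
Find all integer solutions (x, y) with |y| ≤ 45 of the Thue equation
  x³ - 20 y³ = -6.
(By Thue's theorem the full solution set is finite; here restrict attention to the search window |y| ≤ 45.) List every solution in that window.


The equation is x³ - 20y³ = -6. For fixed y, x³ = 20·y³ − 6, so a solution requires the RHS to be a perfect cube.
Strategy: iterate y from -45 to 45, compute RHS = 20·y³ − 6, and check whether it is a (positive or negative) perfect cube.
Check small values of y:
  y = 0: RHS = -6 is not a perfect cube.
  y = 1: RHS = 14 is not a perfect cube.
  y = -1: RHS = -26 is not a perfect cube.
  y = 2: RHS = 154 is not a perfect cube.
  y = -2: RHS = -166 is not a perfect cube.
  y = 3: RHS = 534 is not a perfect cube.
  y = -3: RHS = -546 is not a perfect cube.
Continuing the search up to |y| = 45 finds no solutions either.
No (x, y) in the scanned range satisfies the equation.

No integer solutions with |y| ≤ 45.


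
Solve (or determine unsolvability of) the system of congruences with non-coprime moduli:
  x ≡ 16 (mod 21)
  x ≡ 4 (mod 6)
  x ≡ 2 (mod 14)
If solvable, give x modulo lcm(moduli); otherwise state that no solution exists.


Moduli 21, 6, 14 are not pairwise coprime, so CRT works modulo lcm(m_i) when all pairwise compatibility conditions hold.
Pairwise compatibility: gcd(m_i, m_j) must divide a_i - a_j for every pair.
Merge one congruence at a time:
  Start: x ≡ 16 (mod 21).
  Combine with x ≡ 4 (mod 6): gcd(21, 6) = 3; 4 - 16 = -12, which IS divisible by 3, so compatible.
    Write x = 16 + 21·t and substitute into x ≡ 4 (mod 6): 21·t ≡ 4 − 16 = -12 (mod 6).
    Divide the congruence (and modulus) by g = 3: 7·t ≡ -4 (mod 2).
    Reduce coefficients mod 2: 1·t ≡ 0 (mod 2).
    So t ≡ 0 (mod 2).
    Then x = 16 + 21·0 = 16, valid modulo lcm(21, 6) = 42: x ≡ 16 (mod 42).
  Combine with x ≡ 2 (mod 14): gcd(42, 14) = 14; 2 - 16 = -14, which IS divisible by 14, so compatible.
    Write x = 16 + 42·t and substitute into x ≡ 2 (mod 14): 42·t ≡ 2 − 16 = -14 (mod 14).
    Divide the congruence (and modulus) by g = 14: 3·t ≡ -1 (mod 1).
    Modulo 1 every t works; take t = 0.
    Then x = 16 + 42·0 = 16, valid modulo lcm(42, 14) = 42: x ≡ 16 (mod 42).
Verify: 16 mod 21 = 16, 16 mod 6 = 4, 16 mod 14 = 2.

x ≡ 16 (mod 42).


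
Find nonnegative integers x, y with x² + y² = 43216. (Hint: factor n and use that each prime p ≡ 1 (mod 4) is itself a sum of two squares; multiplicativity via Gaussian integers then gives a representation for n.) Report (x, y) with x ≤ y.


Step 1: Factor n = 43216 = 2^4 · 37 · 73.
Step 2: Check the mod-4 condition on each prime factor: 2 = 2 (special); 37 ≡ 1 (mod 4), exponent 1; 73 ≡ 1 (mod 4), exponent 1.
All primes ≡ 3 (mod 4) appear to even exponent (or don't appear), so by the two-squares theorem n IS expressible as a sum of two squares.
Step 3: Build a representation. Group n = k² · m with k = 4 and m = 37 · 73 = 2701 (a product of primes ≡ 1 (mod 4)); a representation of m scales to one of n via (k·x)² + (k·y)² = k²(x² + y²). Each prime p ≡ 1 (mod 4) is itself a sum of two squares; find a² by testing p − a² for a perfect square:
  37: 37 − 1² = 36 = 6² ⇒ 37 = 1² + 6².
  73: 73 − 1² = 72, 73 − 2² = 69, 73 − 3² = 64 = 8² ⇒ 73 = 3² + 8².
  Combine using the Brahmagupta–Fibonacci identity (a² + b²)(c² + d²) = (ac − bd)² + (ad + bc)² = (ac + bd)² + (ad − bc)²:
  37 · 73 = 2701: from (1² + 6²)(3² + 8²), take (1·3 − 6·8, 1·8 + 6·3) = (3 − 48, 8 + 18) = (-45, 26); dropping signs (only squares matter) gives (45, 26); check 45² + 26² = 2025 + 676 = 2701 ✓.
  Scale by k = 4: (4·45, 4·26) = (180, 104).
Step 4: Order so x ≤ y and verify: 104² + 180² = 10816 + 32400 = 43216 = n. ✓

n = 43216 = 104² + 180² (one valid representation with x ≤ y).


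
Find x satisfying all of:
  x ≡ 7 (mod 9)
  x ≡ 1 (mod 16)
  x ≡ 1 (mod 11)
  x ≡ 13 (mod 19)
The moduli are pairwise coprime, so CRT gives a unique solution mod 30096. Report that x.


Product of moduli M = 9 · 16 · 11 · 19 = 30096.
Merge one congruence at a time:
  Start: x ≡ 7 (mod 9).
  Combine with x ≡ 1 (mod 16); new modulus lcm = 144.
    Write x = 7 + 9·t and substitute into x ≡ 1 (mod 16): 9·t ≡ 1 − 7 = -6 (mod 16).
    Reduce coefficients mod 16: 9·t ≡ 10 (mod 16).
    The inverse of 9 mod 16 is 9 (since 9·9 = 81 = 5·16 + 1), so t ≡ 9·10 = 90 ≡ 10 (mod 16).
    Then x = 7 + 9·10 = 97, valid modulo lcm(9, 16) = 144: x ≡ 97 (mod 144).
  Combine with x ≡ 1 (mod 11); new modulus lcm = 1584.
    Write x = 97 + 144·t and substitute into x ≡ 1 (mod 11): 144·t ≡ 1 − 97 = -96 (mod 11).
    Reduce coefficients mod 11: 1·t ≡ 3 (mod 11).
    So t ≡ 3 (mod 11).
    Then x = 97 + 144·3 = 529, valid modulo lcm(144, 11) = 1584: x ≡ 529 (mod 1584).
  Combine with x ≡ 13 (mod 19); new modulus lcm = 30096.
    Write x = 529 + 1584·t and substitute into x ≡ 13 (mod 19): 1584·t ≡ 13 − 529 = -516 (mod 19).
    Reduce coefficients mod 19: 7·t ≡ 16 (mod 19).
    The inverse of 7 mod 19 is 11 (since 7·11 = 77 = 4·19 + 1), so t ≡ 11·16 = 176 ≡ 5 (mod 19).
    Then x = 529 + 1584·5 = 8449, valid modulo lcm(1584, 19) = 30096: x ≡ 8449 (mod 30096).
Verify against each original: 8449 mod 9 = 7, 8449 mod 16 = 1, 8449 mod 11 = 1, 8449 mod 19 = 13.

x ≡ 8449 (mod 30096).


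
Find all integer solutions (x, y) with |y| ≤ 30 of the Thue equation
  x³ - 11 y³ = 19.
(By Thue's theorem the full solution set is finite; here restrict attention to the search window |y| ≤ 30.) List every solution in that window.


The equation is x³ - 11y³ = 19. For fixed y, x³ = 11·y³ + 19, so a solution requires the RHS to be a perfect cube.
Strategy: iterate y from -30 to 30, compute RHS = 11·y³ + 19, and check whether it is a (positive or negative) perfect cube.
Check small values of y:
  y = 0: RHS = 19 is not a perfect cube.
  y = 1: RHS = 30 is not a perfect cube.
  y = -1: RHS = 8 = (2)³ ⇒ x = 2 works.
  y = 2: RHS = 107 is not a perfect cube.
  y = -2: RHS = -69 is not a perfect cube.
  y = 3: RHS = 316 is not a perfect cube.
  y = -3: RHS = -278 is not a perfect cube.
Continuing, at y = -9: RHS = -8000 = (-20)³ ⇒ x = -20 works.
Searching the remaining y in |y| ≤ 30 finds no further solutions.
Collected solutions: (2, -1), (-20, -9).

Solutions (with |y| ≤ 30): (2, -1), (-20, -9).


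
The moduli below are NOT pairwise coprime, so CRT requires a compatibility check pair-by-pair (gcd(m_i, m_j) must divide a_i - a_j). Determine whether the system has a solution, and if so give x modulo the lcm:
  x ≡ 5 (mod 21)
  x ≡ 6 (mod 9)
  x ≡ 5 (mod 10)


Moduli 21, 9, 10 are not pairwise coprime, so CRT works modulo lcm(m_i) when all pairwise compatibility conditions hold.
Pairwise compatibility: gcd(m_i, m_j) must divide a_i - a_j for every pair.
Merge one congruence at a time:
  Start: x ≡ 5 (mod 21).
  Combine with x ≡ 6 (mod 9): gcd(21, 9) = 3, and 6 - 5 = 1 is NOT divisible by 3.
    ⇒ system is inconsistent (no integer solution).

No solution (the system is inconsistent).


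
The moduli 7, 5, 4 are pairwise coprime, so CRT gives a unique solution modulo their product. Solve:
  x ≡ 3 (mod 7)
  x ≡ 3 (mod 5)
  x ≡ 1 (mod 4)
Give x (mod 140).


Moduli 7, 5, 4 are pairwise coprime; by CRT there is a unique solution modulo M = 7 · 5 · 4 = 140.
Solve pairwise, accumulating the modulus:
  Start with x ≡ 3 (mod 7).
  Combine with x ≡ 3 (mod 5): since gcd(7, 5) = 1, we get a unique residue mod 35.
    Write x = 3 + 7·t and substitute into x ≡ 3 (mod 5): 7·t ≡ 3 − 3 = 0 (mod 5).
    Reduce coefficients mod 5: 2·t ≡ 0 (mod 5).
    The inverse of 2 mod 5 is 3 (since 2·3 = 6 = 1·5 + 1), so t ≡ 3·0 = 0 ≡ 0 (mod 5).
    Then x = 3 + 7·0 = 3, valid modulo lcm(7, 5) = 35: x ≡ 3 (mod 35).
  Combine with x ≡ 1 (mod 4): since gcd(35, 4) = 1, we get a unique residue mod 140.
    Write x = 3 + 35·t and substitute into x ≡ 1 (mod 4): 35·t ≡ 1 − 3 = -2 (mod 4).
    Reduce coefficients mod 4: 3·t ≡ 2 (mod 4).
    The inverse of 3 mod 4 is 3 (since 3·3 = 9 = 2·4 + 1), so t ≡ 3·2 = 6 ≡ 2 (mod 4).
    Then x = 3 + 35·2 = 73, valid modulo lcm(35, 4) = 140: x ≡ 73 (mod 140).
Verify: 73 mod 7 = 3 ✓, 73 mod 5 = 3 ✓, 73 mod 4 = 1 ✓.

x ≡ 73 (mod 140).


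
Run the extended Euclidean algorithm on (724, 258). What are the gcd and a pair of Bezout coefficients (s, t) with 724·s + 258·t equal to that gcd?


Euclidean algorithm on (724, 258) — divide until remainder is 0:
  724 = 2 · 258 + 208
  258 = 1 · 208 + 50
  208 = 4 · 50 + 8
  50 = 6 · 8 + 2
  8 = 4 · 2 + 0
gcd(724, 258) = 2.
Track Bezout coefficients alongside the remainders: start with r₀ = 724 = a·1 + b·0 (s = 1, t = 0) and r₁ = 258 = a·0 + b·1 (s = 0, t = 1); each new remainder r_{k+1} = r_{k-1} − q_k·r_k inherits s_{k+1} = s_{k-1} − q_k·s_k, t_{k+1} = t_{k-1} − q_k·t_k, so r_k = a·s_k + b·t_k at every step:
  q = 2: r = 208, s = 1 − 2·0 = 1, t = 0 − 2·1 = -2  (check: 724·1 + 258·(-2) = 208)
  q = 1: r = 50, s = 0 − 1·1 = -1, t = 1 − 1·(-2) = 3  (check: 724·(-1) + 258·3 = 50)
  q = 4: r = 8, s = 1 − 4·(-1) = 5, t = -2 − 4·3 = -14  (check: 724·5 + 258·(-14) = 8)
  q = 6: r = 2, s = -1 − 6·5 = -31, t = 3 − 6·(-14) = 87  (check: 724·(-31) + 258·87 = 2)
The row with r = 2 (the gcd) gives the Bezout coefficients s = -31, t = 87.
Result: 724 · (-31) + 258 · (87) = 2.

gcd(724, 258) = 2; s = -31, t = 87 (check: 724·(-31) + 258·87 = 2).


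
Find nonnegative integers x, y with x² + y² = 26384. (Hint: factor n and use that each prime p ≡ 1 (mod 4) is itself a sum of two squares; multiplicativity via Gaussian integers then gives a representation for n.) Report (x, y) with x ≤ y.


Step 1: Factor n = 26384 = 2^4 · 17 · 97.
Step 2: Check the mod-4 condition on each prime factor: 2 = 2 (special); 17 ≡ 1 (mod 4), exponent 1; 97 ≡ 1 (mod 4), exponent 1.
All primes ≡ 3 (mod 4) appear to even exponent (or don't appear), so by the two-squares theorem n IS expressible as a sum of two squares.
Step 3: Build a representation. Group n = k² · m with k = 4 and m = 17 · 97 = 1649 (a product of primes ≡ 1 (mod 4)); a representation of m scales to one of n via (k·x)² + (k·y)² = k²(x² + y²). Each prime p ≡ 1 (mod 4) is itself a sum of two squares; find a² by testing p − a² for a perfect square:
  17: 17 − 1² = 16 = 4² ⇒ 17 = 1² + 4².
  97: 97 − 1² = 96, 97 − 2² = 93, 97 − 3² = 88, 97 − 4² = 81 = 9² ⇒ 97 = 4² + 9².
  Combine using the Brahmagupta–Fibonacci identity (a² + b²)(c² + d²) = (ac − bd)² + (ad + bc)² = (ac + bd)² + (ad − bc)²:
  17 · 97 = 1649: from (1² + 4²)(4² + 9²), take (1·4 − 4·9, 1·9 + 4·4) = (4 − 36, 9 + 16) = (-32, 25); dropping signs (only squares matter) gives (32, 25); check 32² + 25² = 1024 + 625 = 1649 ✓.
  Scale by k = 4: (4·32, 4·25) = (128, 100).
Step 4: Order so x ≤ y and verify: 100² + 128² = 10000 + 16384 = 26384 = n. ✓

n = 26384 = 100² + 128² (one valid representation with x ≤ y).


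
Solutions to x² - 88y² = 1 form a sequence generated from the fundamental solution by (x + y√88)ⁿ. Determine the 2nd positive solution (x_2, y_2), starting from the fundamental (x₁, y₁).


Step 1: Find the fundamental solution (x₁, y₁) of x² - 88y² = 1.
  Expand √88 as a continued fraction. a₀ = ⌊√88⌋ = 9; iterate m_{k+1} = d_k·a_k − m_k, d_{k+1} = (88 − m_{k+1}²)/d_k, a_{k+1} = ⌊(a₀ + m_{k+1})/d_{k+1}⌋ (starting m₀ = 0, d₀ = 1), with convergents p_k = a_k·p_{k-1} + p_{k-2}, q_k = a_k·q_{k-1} + q_{k-2} (p₋₁ = 1, q₋₁ = 0):
  k = 0: a₀ = 9; p₀/q₀ = 9/1; p₀² − 88·q₀² = 81 − 88 = -7.
  k = 1: m = 9, d = 7, a = ⌊(9 + 9)/7⌋ = 2; p/q = (2·9 + 1)/(2·1 + 0) = 19/2; p² − 88·q² = 361 − 352 = 9.
  k = 2: m = 5, d = 9, a = ⌊(9 + 5)/9⌋ = 1; p/q = (1·19 + 9)/(1·2 + 1) = 28/3; p² − 88·q² = 784 − 792 = -8.
  k = 3: m = 4, d = 8, a = ⌊(9 + 4)/8⌋ = 1; p/q = (1·28 + 19)/(1·3 + 2) = 47/5; p² − 88·q² = 2209 − 2200 = 9.
  k = 4: m = 4, d = 9, a = ⌊(9 + 4)/9⌋ = 1; p/q = (1·47 + 28)/(1·5 + 3) = 75/8; p² − 88·q² = 5625 − 5632 = -7.
  k = 5: m = 5, d = 7, a = ⌊(9 + 5)/7⌋ = 2; p/q = (2·75 + 47)/(2·8 + 5) = 197/21; p² − 88·q² = 38809 − 38808 = 1.
  The first convergent with p² − 88·q² = 1 gives the fundamental solution (x₁, y₁) = (197, 21).
Step 2: Apply the recurrence (x_{n+1}, y_{n+1}) = (x₁x_n + 88y₁y_n, x₁y_n + y₁x_n) repeatedly.
  From (x_1, y_1) = (197, 21): x_2 = 197·197 + 88·21·21 = 77617; y_2 = 197·21 + 21·197 = 8274.
Step 3: Verify x_2² - 88·y_2² = 6024398689 - 6024398688 = 1 (should be 1). ✓

(x_1, y_1) = (197, 21); (x_2, y_2) = (77617, 8274).


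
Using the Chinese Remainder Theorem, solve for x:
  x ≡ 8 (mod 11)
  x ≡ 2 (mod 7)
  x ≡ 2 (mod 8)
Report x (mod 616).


Moduli 11, 7, 8 are pairwise coprime; by CRT there is a unique solution modulo M = 11 · 7 · 8 = 616.
Solve pairwise, accumulating the modulus:
  Start with x ≡ 8 (mod 11).
  Combine with x ≡ 2 (mod 7): since gcd(11, 7) = 1, we get a unique residue mod 77.
    Write x = 8 + 11·t and substitute into x ≡ 2 (mod 7): 11·t ≡ 2 − 8 = -6 (mod 7).
    Reduce coefficients mod 7: 4·t ≡ 1 (mod 7).
    The inverse of 4 mod 7 is 2 (since 4·2 = 8 = 1·7 + 1), so t ≡ 2·1 = 2 ≡ 2 (mod 7).
    Then x = 8 + 11·2 = 30, valid modulo lcm(11, 7) = 77: x ≡ 30 (mod 77).
  Combine with x ≡ 2 (mod 8): since gcd(77, 8) = 1, we get a unique residue mod 616.
    Write x = 30 + 77·t and substitute into x ≡ 2 (mod 8): 77·t ≡ 2 − 30 = -28 (mod 8).
    Reduce coefficients mod 8: 5·t ≡ 4 (mod 8).
    The inverse of 5 mod 8 is 5 (since 5·5 = 25 = 3·8 + 1), so t ≡ 5·4 = 20 ≡ 4 (mod 8).
    Then x = 30 + 77·4 = 338, valid modulo lcm(77, 8) = 616: x ≡ 338 (mod 616).
Verify: 338 mod 11 = 8 ✓, 338 mod 7 = 2 ✓, 338 mod 8 = 2 ✓.

x ≡ 338 (mod 616).


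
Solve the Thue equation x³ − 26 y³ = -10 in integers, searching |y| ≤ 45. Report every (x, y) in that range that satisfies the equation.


The equation is x³ - 26y³ = -10. For fixed y, x³ = 26·y³ − 10, so a solution requires the RHS to be a perfect cube.
Strategy: iterate y from -45 to 45, compute RHS = 26·y³ − 10, and check whether it is a (positive or negative) perfect cube.
Check small values of y:
  y = 0: RHS = -10 is not a perfect cube.
  y = 1: RHS = 16 is not a perfect cube.
  y = -1: RHS = -36 is not a perfect cube.
  y = 2: RHS = 198 is not a perfect cube.
  y = -2: RHS = -218 is not a perfect cube.
  y = 3: RHS = 692 is not a perfect cube.
  y = -3: RHS = -712 is not a perfect cube.
Continuing the search up to |y| = 45 finds no solutions either.
No (x, y) in the scanned range satisfies the equation.

No integer solutions with |y| ≤ 45.


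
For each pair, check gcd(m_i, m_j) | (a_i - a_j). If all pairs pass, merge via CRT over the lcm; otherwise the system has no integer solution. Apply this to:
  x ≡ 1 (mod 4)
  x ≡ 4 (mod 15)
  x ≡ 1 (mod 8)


Moduli 4, 15, 8 are not pairwise coprime, so CRT works modulo lcm(m_i) when all pairwise compatibility conditions hold.
Pairwise compatibility: gcd(m_i, m_j) must divide a_i - a_j for every pair.
Merge one congruence at a time:
  Start: x ≡ 1 (mod 4).
  Combine with x ≡ 4 (mod 15): gcd(4, 15) = 1; 4 - 1 = 3, which IS divisible by 1, so compatible.
    Write x = 1 + 4·t and substitute into x ≡ 4 (mod 15): 4·t ≡ 4 − 1 = 3 (mod 15).
    The inverse of 4 mod 15 is 4 (since 4·4 = 16 = 1·15 + 1), so t ≡ 4·3 = 12 ≡ 12 (mod 15).
    Then x = 1 + 4·12 = 49, valid modulo lcm(4, 15) = 60: x ≡ 49 (mod 60).
  Combine with x ≡ 1 (mod 8): gcd(60, 8) = 4; 1 - 49 = -48, which IS divisible by 4, so compatible.
    Write x = 49 + 60·t and substitute into x ≡ 1 (mod 8): 60·t ≡ 1 − 49 = -48 (mod 8).
    Divide the congruence (and modulus) by g = 4: 15·t ≡ -12 (mod 2).
    Reduce coefficients mod 2: 1·t ≡ 0 (mod 2).
    So t ≡ 0 (mod 2).
    Then x = 49 + 60·0 = 49, valid modulo lcm(60, 8) = 120: x ≡ 49 (mod 120).
Verify: 49 mod 4 = 1, 49 mod 15 = 4, 49 mod 8 = 1.

x ≡ 49 (mod 120).


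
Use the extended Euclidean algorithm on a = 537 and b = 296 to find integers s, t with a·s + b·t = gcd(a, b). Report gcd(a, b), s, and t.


Euclidean algorithm on (537, 296) — divide until remainder is 0:
  537 = 1 · 296 + 241
  296 = 1 · 241 + 55
  241 = 4 · 55 + 21
  55 = 2 · 21 + 13
  21 = 1 · 13 + 8
  13 = 1 · 8 + 5
  8 = 1 · 5 + 3
  5 = 1 · 3 + 2
  3 = 1 · 2 + 1
  2 = 2 · 1 + 0
gcd(537, 296) = 1.
Track Bezout coefficients alongside the remainders: start with r₀ = 537 = a·1 + b·0 (s = 1, t = 0) and r₁ = 296 = a·0 + b·1 (s = 0, t = 1); each new remainder r_{k+1} = r_{k-1} − q_k·r_k inherits s_{k+1} = s_{k-1} − q_k·s_k, t_{k+1} = t_{k-1} − q_k·t_k, so r_k = a·s_k + b·t_k at every step:
  q = 1: r = 241, s = 1 − 1·0 = 1, t = 0 − 1·1 = -1  (check: 537·1 + 296·(-1) = 241)
  q = 1: r = 55, s = 0 − 1·1 = -1, t = 1 − 1·(-1) = 2  (check: 537·(-1) + 296·2 = 55)
  q = 4: r = 21, s = 1 − 4·(-1) = 5, t = -1 − 4·2 = -9  (check: 537·5 + 296·(-9) = 21)
  q = 2: r = 13, s = -1 − 2·5 = -11, t = 2 − 2·(-9) = 20  (check: 537·(-11) + 296·20 = 13)
  q = 1: r = 8, s = 5 − 1·(-11) = 16, t = -9 − 1·20 = -29  (check: 537·16 + 296·(-29) = 8)
  q = 1: r = 5, s = -11 − 1·16 = -27, t = 20 − 1·(-29) = 49  (check: 537·(-27) + 296·49 = 5)
  q = 1: r = 3, s = 16 − 1·(-27) = 43, t = -29 − 1·49 = -78  (check: 537·43 + 296·(-78) = 3)
  q = 1: r = 2, s = -27 − 1·43 = -70, t = 49 − 1·(-78) = 127  (check: 537·(-70) + 296·127 = 2)
  q = 1: r = 1, s = 43 − 1·(-70) = 113, t = -78 − 1·127 = -205  (check: 537·113 + 296·(-205) = 1)
The row with r = 1 (the gcd) gives the Bezout coefficients s = 113, t = -205.
Result: 537 · (113) + 296 · (-205) = 1.

gcd(537, 296) = 1; s = 113, t = -205 (check: 537·113 + 296·(-205) = 1).


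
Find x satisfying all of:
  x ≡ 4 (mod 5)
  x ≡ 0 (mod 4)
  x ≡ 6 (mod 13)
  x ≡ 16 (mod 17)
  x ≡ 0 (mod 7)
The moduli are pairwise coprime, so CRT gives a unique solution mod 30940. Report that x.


Product of moduli M = 5 · 4 · 13 · 17 · 7 = 30940.
Merge one congruence at a time:
  Start: x ≡ 4 (mod 5).
  Combine with x ≡ 0 (mod 4); new modulus lcm = 20.
    Write x = 4 + 5·t and substitute into x ≡ 0 (mod 4): 5·t ≡ 0 − 4 = -4 (mod 4).
    Reduce coefficients mod 4: 1·t ≡ 0 (mod 4).
    So t ≡ 0 (mod 4).
    Then x = 4 + 5·0 = 4, valid modulo lcm(5, 4) = 20: x ≡ 4 (mod 20).
  Combine with x ≡ 6 (mod 13); new modulus lcm = 260.
    Write x = 4 + 20·t and substitute into x ≡ 6 (mod 13): 20·t ≡ 6 − 4 = 2 (mod 13).
    Reduce coefficients mod 13: 7·t ≡ 2 (mod 13).
    The inverse of 7 mod 13 is 2 (since 7·2 = 14 = 1·13 + 1), so t ≡ 2·2 = 4 ≡ 4 (mod 13).
    Then x = 4 + 20·4 = 84, valid modulo lcm(20, 13) = 260: x ≡ 84 (mod 260).
  Combine with x ≡ 16 (mod 17); new modulus lcm = 4420.
    Write x = 84 + 260·t and substitute into x ≡ 16 (mod 17): 260·t ≡ 16 − 84 = -68 (mod 17).
    Reduce coefficients mod 17: 5·t ≡ 0 (mod 17).
    The inverse of 5 mod 17 is 7 (since 5·7 = 35 = 2·17 + 1), so t ≡ 7·0 = 0 ≡ 0 (mod 17).
    Then x = 84 + 260·0 = 84, valid modulo lcm(260, 17) = 4420: x ≡ 84 (mod 4420).
  Combine with x ≡ 0 (mod 7); new modulus lcm = 30940.
    Write x = 84 + 4420·t and substitute into x ≡ 0 (mod 7): 4420·t ≡ 0 − 84 = -84 (mod 7).
    Reduce coefficients mod 7: 3·t ≡ 0 (mod 7).
    The inverse of 3 mod 7 is 5 (since 3·5 = 15 = 2·7 + 1), so t ≡ 5·0 = 0 ≡ 0 (mod 7).
    Then x = 84 + 4420·0 = 84, valid modulo lcm(4420, 7) = 30940: x ≡ 84 (mod 30940).
Verify against each original: 84 mod 5 = 4, 84 mod 4 = 0, 84 mod 13 = 6, 84 mod 17 = 16, 84 mod 7 = 0.

x ≡ 84 (mod 30940).


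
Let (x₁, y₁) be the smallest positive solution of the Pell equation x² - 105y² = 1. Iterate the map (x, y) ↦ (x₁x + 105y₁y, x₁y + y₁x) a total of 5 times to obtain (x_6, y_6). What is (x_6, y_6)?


Step 1: Find the fundamental solution (x₁, y₁) of x² - 105y² = 1.
  Expand √105 as a continued fraction. a₀ = ⌊√105⌋ = 10; iterate m_{k+1} = d_k·a_k − m_k, d_{k+1} = (105 − m_{k+1}²)/d_k, a_{k+1} = ⌊(a₀ + m_{k+1})/d_{k+1}⌋ (starting m₀ = 0, d₀ = 1), with convergents p_k = a_k·p_{k-1} + p_{k-2}, q_k = a_k·q_{k-1} + q_{k-2} (p₋₁ = 1, q₋₁ = 0):
  k = 0: a₀ = 10; p₀/q₀ = 10/1; p₀² − 105·q₀² = 100 − 105 = -5.
  k = 1: m = 10, d = 5, a = ⌊(10 + 10)/5⌋ = 4; p/q = (4·10 + 1)/(4·1 + 0) = 41/4; p² − 105·q² = 1681 − 1680 = 1.
  The first convergent with p² − 105·q² = 1 gives the fundamental solution (x₁, y₁) = (41, 4).
Step 2: Apply the recurrence (x_{n+1}, y_{n+1}) = (x₁x_n + 105y₁y_n, x₁y_n + y₁x_n) repeatedly.
  From (x_1, y_1) = (41, 4): x_2 = 41·41 + 105·4·4 = 3361; y_2 = 41·4 + 4·41 = 328.
  From (x_2, y_2) = (3361, 328): x_3 = 41·3361 + 105·4·328 = 275561; y_3 = 41·328 + 4·3361 = 26892.
  From (x_3, y_3) = (275561, 26892): x_4 = 41·275561 + 105·4·26892 = 22592641; y_4 = 41·26892 + 4·275561 = 2204816.
  From (x_4, y_4) = (22592641, 2204816): x_5 = 41·22592641 + 105·4·2204816 = 1852321001; y_5 = 41·2204816 + 4·22592641 = 180768020.
  From (x_5, y_5) = (1852321001, 180768020): x_6 = 41·1852321001 + 105·4·180768020 = 151867729441; y_6 = 41·180768020 + 4·1852321001 = 14820772824.
Step 3: Verify x_6² - 105·y_6² = 23063807245564778172481 - 23063807245564778172480 = 1 (should be 1). ✓

(x_1, y_1) = (41, 4); (x_6, y_6) = (151867729441, 14820772824).


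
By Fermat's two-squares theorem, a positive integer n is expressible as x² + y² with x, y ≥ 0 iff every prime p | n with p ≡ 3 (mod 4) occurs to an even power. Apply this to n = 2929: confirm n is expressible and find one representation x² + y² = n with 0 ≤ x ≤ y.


Step 1: Factor n = 2929 = 29 · 101.
Step 2: Check the mod-4 condition on each prime factor: 29 ≡ 1 (mod 4), exponent 1; 101 ≡ 1 (mod 4), exponent 1.
All primes ≡ 3 (mod 4) appear to even exponent (or don't appear), so by the two-squares theorem n IS expressible as a sum of two squares.
Step 3: Build a representation. Here n = 29 · 101 is a product of primes ≡ 1 (mod 4). Each prime p ≡ 1 (mod 4) is itself a sum of two squares; find a² by testing p − a² for a perfect square:
  29: 29 − 1² = 28, 29 − 2² = 25 = 5² ⇒ 29 = 2² + 5².
  101: 101 − 1² = 100 = 10² ⇒ 101 = 1² + 10².
  Combine using the Brahmagupta–Fibonacci identity (a² + b²)(c² + d²) = (ac − bd)² + (ad + bc)² = (ac + bd)² + (ad − bc)²:
  29 · 101 = 2929: from (2² + 5²)(1² + 10²), take (2·1 − 5·10, 2·10 + 5·1) = (2 − 50, 20 + 5) = (-48, 25); dropping signs (only squares matter) gives (48, 25); check 48² + 25² = 2304 + 625 = 2929 ✓.
Step 4: Order so x ≤ y and verify: 25² + 48² = 625 + 2304 = 2929 = n. ✓

n = 2929 = 25² + 48² (one valid representation with x ≤ y).


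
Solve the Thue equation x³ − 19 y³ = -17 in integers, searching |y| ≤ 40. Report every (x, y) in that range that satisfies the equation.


The equation is x³ - 19y³ = -17. For fixed y, x³ = 19·y³ − 17, so a solution requires the RHS to be a perfect cube.
Strategy: iterate y from -40 to 40, compute RHS = 19·y³ − 17, and check whether it is a (positive or negative) perfect cube.
Check small values of y:
  y = 0: RHS = -17 is not a perfect cube.
  y = 1: RHS = 2 is not a perfect cube.
  y = -1: RHS = -36 is not a perfect cube.
  y = 2: RHS = 135 is not a perfect cube.
  y = -2: RHS = -169 is not a perfect cube.
  y = 3: RHS = 496 is not a perfect cube.
  y = -3: RHS = -530 is not a perfect cube.
Continuing the search up to |y| = 40 finds no solutions either.
No (x, y) in the scanned range satisfies the equation.

No integer solutions with |y| ≤ 40.


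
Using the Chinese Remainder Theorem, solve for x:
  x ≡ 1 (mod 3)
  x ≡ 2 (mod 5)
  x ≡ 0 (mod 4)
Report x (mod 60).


Moduli 3, 5, 4 are pairwise coprime; by CRT there is a unique solution modulo M = 3 · 5 · 4 = 60.
Solve pairwise, accumulating the modulus:
  Start with x ≡ 1 (mod 3).
  Combine with x ≡ 2 (mod 5): since gcd(3, 5) = 1, we get a unique residue mod 15.
    Write x = 1 + 3·t and substitute into x ≡ 2 (mod 5): 3·t ≡ 2 − 1 = 1 (mod 5).
    The inverse of 3 mod 5 is 2 (since 3·2 = 6 = 1·5 + 1), so t ≡ 2·1 = 2 ≡ 2 (mod 5).
    Then x = 1 + 3·2 = 7, valid modulo lcm(3, 5) = 15: x ≡ 7 (mod 15).
  Combine with x ≡ 0 (mod 4): since gcd(15, 4) = 1, we get a unique residue mod 60.
    Write x = 7 + 15·t and substitute into x ≡ 0 (mod 4): 15·t ≡ 0 − 7 = -7 (mod 4).
    Reduce coefficients mod 4: 3·t ≡ 1 (mod 4).
    The inverse of 3 mod 4 is 3 (since 3·3 = 9 = 2·4 + 1), so t ≡ 3·1 = 3 ≡ 3 (mod 4).
    Then x = 7 + 15·3 = 52, valid modulo lcm(15, 4) = 60: x ≡ 52 (mod 60).
Verify: 52 mod 3 = 1 ✓, 52 mod 5 = 2 ✓, 52 mod 4 = 0 ✓.

x ≡ 52 (mod 60).


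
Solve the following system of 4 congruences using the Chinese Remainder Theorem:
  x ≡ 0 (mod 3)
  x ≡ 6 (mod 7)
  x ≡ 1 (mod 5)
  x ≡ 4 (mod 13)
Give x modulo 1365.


Product of moduli M = 3 · 7 · 5 · 13 = 1365.
Merge one congruence at a time:
  Start: x ≡ 0 (mod 3).
  Combine with x ≡ 6 (mod 7); new modulus lcm = 21.
    Write x = 0 + 3·t and substitute into x ≡ 6 (mod 7): 3·t ≡ 6 − 0 = 6 (mod 7).
    The inverse of 3 mod 7 is 5 (since 3·5 = 15 = 2·7 + 1), so t ≡ 5·6 = 30 ≡ 2 (mod 7).
    Then x = 0 + 3·2 = 6, valid modulo lcm(3, 7) = 21: x ≡ 6 (mod 21).
  Combine with x ≡ 1 (mod 5); new modulus lcm = 105.
    Write x = 6 + 21·t and substitute into x ≡ 1 (mod 5): 21·t ≡ 1 − 6 = -5 (mod 5).
    Reduce coefficients mod 5: 1·t ≡ 0 (mod 5).
    So t ≡ 0 (mod 5).
    Then x = 6 + 21·0 = 6, valid modulo lcm(21, 5) = 105: x ≡ 6 (mod 105).
  Combine with x ≡ 4 (mod 13); new modulus lcm = 1365.
    Write x = 6 + 105·t and substitute into x ≡ 4 (mod 13): 105·t ≡ 4 − 6 = -2 (mod 13).
    Reduce coefficients mod 13: 1·t ≡ 11 (mod 13).
    So t ≡ 11 (mod 13).
    Then x = 6 + 105·11 = 1161, valid modulo lcm(105, 13) = 1365: x ≡ 1161 (mod 1365).
Verify against each original: 1161 mod 3 = 0, 1161 mod 7 = 6, 1161 mod 5 = 1, 1161 mod 13 = 4.

x ≡ 1161 (mod 1365).


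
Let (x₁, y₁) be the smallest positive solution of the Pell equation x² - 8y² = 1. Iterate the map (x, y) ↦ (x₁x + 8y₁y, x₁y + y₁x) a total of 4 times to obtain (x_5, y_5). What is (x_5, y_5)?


Step 1: Find the fundamental solution (x₁, y₁) of x² - 8y² = 1.
  Expand √8 as a continued fraction. a₀ = ⌊√8⌋ = 2; iterate m_{k+1} = d_k·a_k − m_k, d_{k+1} = (8 − m_{k+1}²)/d_k, a_{k+1} = ⌊(a₀ + m_{k+1})/d_{k+1}⌋ (starting m₀ = 0, d₀ = 1), with convergents p_k = a_k·p_{k-1} + p_{k-2}, q_k = a_k·q_{k-1} + q_{k-2} (p₋₁ = 1, q₋₁ = 0):
  k = 0: a₀ = 2; p₀/q₀ = 2/1; p₀² − 8·q₀² = 4 − 8 = -4.
  k = 1: m = 2, d = 4, a = ⌊(2 + 2)/4⌋ = 1; p/q = (1·2 + 1)/(1·1 + 0) = 3/1; p² − 8·q² = 9 − 8 = 1.
  The first convergent with p² − 8·q² = 1 gives the fundamental solution (x₁, y₁) = (3, 1).
Step 2: Apply the recurrence (x_{n+1}, y_{n+1}) = (x₁x_n + 8y₁y_n, x₁y_n + y₁x_n) repeatedly.
  From (x_1, y_1) = (3, 1): x_2 = 3·3 + 8·1·1 = 17; y_2 = 3·1 + 1·3 = 6.
  From (x_2, y_2) = (17, 6): x_3 = 3·17 + 8·1·6 = 99; y_3 = 3·6 + 1·17 = 35.
  From (x_3, y_3) = (99, 35): x_4 = 3·99 + 8·1·35 = 577; y_4 = 3·35 + 1·99 = 204.
  From (x_4, y_4) = (577, 204): x_5 = 3·577 + 8·1·204 = 3363; y_5 = 3·204 + 1·577 = 1189.
Step 3: Verify x_5² - 8·y_5² = 11309769 - 11309768 = 1 (should be 1). ✓

(x_1, y_1) = (3, 1); (x_5, y_5) = (3363, 1189).


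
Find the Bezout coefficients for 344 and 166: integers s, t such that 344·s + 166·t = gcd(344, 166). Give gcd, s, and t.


Euclidean algorithm on (344, 166) — divide until remainder is 0:
  344 = 2 · 166 + 12
  166 = 13 · 12 + 10
  12 = 1 · 10 + 2
  10 = 5 · 2 + 0
gcd(344, 166) = 2.
Track Bezout coefficients alongside the remainders: start with r₀ = 344 = a·1 + b·0 (s = 1, t = 0) and r₁ = 166 = a·0 + b·1 (s = 0, t = 1); each new remainder r_{k+1} = r_{k-1} − q_k·r_k inherits s_{k+1} = s_{k-1} − q_k·s_k, t_{k+1} = t_{k-1} − q_k·t_k, so r_k = a·s_k + b·t_k at every step:
  q = 2: r = 12, s = 1 − 2·0 = 1, t = 0 − 2·1 = -2  (check: 344·1 + 166·(-2) = 12)
  q = 13: r = 10, s = 0 − 13·1 = -13, t = 1 − 13·(-2) = 27  (check: 344·(-13) + 166·27 = 10)
  q = 1: r = 2, s = 1 − 1·(-13) = 14, t = -2 − 1·27 = -29  (check: 344·14 + 166·(-29) = 2)
The row with r = 2 (the gcd) gives the Bezout coefficients s = 14, t = -29.
Result: 344 · (14) + 166 · (-29) = 2.

gcd(344, 166) = 2; s = 14, t = -29 (check: 344·14 + 166·(-29) = 2).


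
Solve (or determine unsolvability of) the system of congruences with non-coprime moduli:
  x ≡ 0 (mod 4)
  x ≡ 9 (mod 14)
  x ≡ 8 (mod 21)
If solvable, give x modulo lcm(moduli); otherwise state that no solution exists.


Moduli 4, 14, 21 are not pairwise coprime, so CRT works modulo lcm(m_i) when all pairwise compatibility conditions hold.
Pairwise compatibility: gcd(m_i, m_j) must divide a_i - a_j for every pair.
Merge one congruence at a time:
  Start: x ≡ 0 (mod 4).
  Combine with x ≡ 9 (mod 14): gcd(4, 14) = 2, and 9 - 0 = 9 is NOT divisible by 2.
    ⇒ system is inconsistent (no integer solution).

No solution (the system is inconsistent).


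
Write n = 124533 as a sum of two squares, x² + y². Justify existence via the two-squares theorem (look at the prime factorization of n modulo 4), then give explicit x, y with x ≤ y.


Step 1: Factor n = 124533 = 3^2 · 101 · 137.
Step 2: Check the mod-4 condition on each prime factor: 3 ≡ 3 (mod 4), exponent 2 (must be even); 101 ≡ 1 (mod 4), exponent 1; 137 ≡ 1 (mod 4), exponent 1.
All primes ≡ 3 (mod 4) appear to even exponent (or don't appear), so by the two-squares theorem n IS expressible as a sum of two squares.
Step 3: Build a representation. Group n = k² · m with k = 3 and m = 101 · 137 = 13837 (a product of primes ≡ 1 (mod 4)); a representation of m scales to one of n via (k·x)² + (k·y)² = k²(x² + y²). Each prime p ≡ 1 (mod 4) is itself a sum of two squares; find a² by testing p − a² for a perfect square:
  101: 101 − 1² = 100 = 10² ⇒ 101 = 1² + 10².
  137: 137 − 1² = 136, 137 − 2² = 133, 137 − 3² = 128, 137 − 4² = 121 = 11² ⇒ 137 = 4² + 11².
  Combine using the Brahmagupta–Fibonacci identity (a² + b²)(c² + d²) = (ac − bd)² + (ad + bc)² = (ac + bd)² + (ad − bc)²:
  101 · 137 = 13837: from (1² + 10²)(4² + 11²), take (1·4 − 10·11, 1·11 + 10·4) = (4 − 110, 11 + 40) = (-106, 51); dropping signs (only squares matter) gives (106, 51); check 106² + 51² = 11236 + 2601 = 13837 ✓.
  Scale by k = 3: (3·106, 3·51) = (318, 153).
Step 4: Order so x ≤ y and verify: 153² + 318² = 23409 + 101124 = 124533 = n. ✓

n = 124533 = 153² + 318² (one valid representation with x ≤ y).


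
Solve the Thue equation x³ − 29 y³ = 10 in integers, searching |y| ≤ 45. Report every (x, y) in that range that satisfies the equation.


The equation is x³ - 29y³ = 10. For fixed y, x³ = 29·y³ + 10, so a solution requires the RHS to be a perfect cube.
Strategy: iterate y from -45 to 45, compute RHS = 29·y³ + 10, and check whether it is a (positive or negative) perfect cube.
Check small values of y:
  y = 0: RHS = 10 is not a perfect cube.
  y = 1: RHS = 39 is not a perfect cube.
  y = -1: RHS = -19 is not a perfect cube.
  y = 2: RHS = 242 is not a perfect cube.
  y = -2: RHS = -222 is not a perfect cube.
  y = 3: RHS = 793 is not a perfect cube.
  y = -3: RHS = -773 is not a perfect cube.
Continuing the search up to |y| = 45 finds no solutions either.
No (x, y) in the scanned range satisfies the equation.

No integer solutions with |y| ≤ 45.


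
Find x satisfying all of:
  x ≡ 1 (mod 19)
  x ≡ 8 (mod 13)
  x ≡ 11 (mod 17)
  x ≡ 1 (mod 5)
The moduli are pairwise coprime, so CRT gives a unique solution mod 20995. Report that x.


Product of moduli M = 19 · 13 · 17 · 5 = 20995.
Merge one congruence at a time:
  Start: x ≡ 1 (mod 19).
  Combine with x ≡ 8 (mod 13); new modulus lcm = 247.
    Write x = 1 + 19·t and substitute into x ≡ 8 (mod 13): 19·t ≡ 8 − 1 = 7 (mod 13).
    Reduce coefficients mod 13: 6·t ≡ 7 (mod 13).
    The inverse of 6 mod 13 is 11 (since 6·11 = 66 = 5·13 + 1), so t ≡ 11·7 = 77 ≡ 12 (mod 13).
    Then x = 1 + 19·12 = 229, valid modulo lcm(19, 13) = 247: x ≡ 229 (mod 247).
  Combine with x ≡ 11 (mod 17); new modulus lcm = 4199.
    Write x = 229 + 247·t and substitute into x ≡ 11 (mod 17): 247·t ≡ 11 − 229 = -218 (mod 17).
    Reduce coefficients mod 17: 9·t ≡ 3 (mod 17).
    The inverse of 9 mod 17 is 2 (since 9·2 = 18 = 1·17 + 1), so t ≡ 2·3 = 6 ≡ 6 (mod 17).
    Then x = 229 + 247·6 = 1711, valid modulo lcm(247, 17) = 4199: x ≡ 1711 (mod 4199).
  Combine with x ≡ 1 (mod 5); new modulus lcm = 20995.
    Write x = 1711 + 4199·t and substitute into x ≡ 1 (mod 5): 4199·t ≡ 1 − 1711 = -1710 (mod 5).
    Reduce coefficients mod 5: 4·t ≡ 0 (mod 5).
    The inverse of 4 mod 5 is 4 (since 4·4 = 16 = 3·5 + 1), so t ≡ 4·0 = 0 ≡ 0 (mod 5).
    Then x = 1711 + 4199·0 = 1711, valid modulo lcm(4199, 5) = 20995: x ≡ 1711 (mod 20995).
Verify against each original: 1711 mod 19 = 1, 1711 mod 13 = 8, 1711 mod 17 = 11, 1711 mod 5 = 1.

x ≡ 1711 (mod 20995).


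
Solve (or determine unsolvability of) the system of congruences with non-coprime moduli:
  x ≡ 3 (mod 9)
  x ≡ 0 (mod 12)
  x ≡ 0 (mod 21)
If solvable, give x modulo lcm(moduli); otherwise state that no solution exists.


Moduli 9, 12, 21 are not pairwise coprime, so CRT works modulo lcm(m_i) when all pairwise compatibility conditions hold.
Pairwise compatibility: gcd(m_i, m_j) must divide a_i - a_j for every pair.
Merge one congruence at a time:
  Start: x ≡ 3 (mod 9).
  Combine with x ≡ 0 (mod 12): gcd(9, 12) = 3; 0 - 3 = -3, which IS divisible by 3, so compatible.
    Write x = 3 + 9·t and substitute into x ≡ 0 (mod 12): 9·t ≡ 0 − 3 = -3 (mod 12).
    Divide the congruence (and modulus) by g = 3: 3·t ≡ -1 (mod 4).
    Reduce coefficients mod 4: 3·t ≡ 3 (mod 4).
    The inverse of 3 mod 4 is 3 (since 3·3 = 9 = 2·4 + 1), so t ≡ 3·3 = 9 ≡ 1 (mod 4).
    Then x = 3 + 9·1 = 12, valid modulo lcm(9, 12) = 36: x ≡ 12 (mod 36).
  Combine with x ≡ 0 (mod 21): gcd(36, 21) = 3; 0 - 12 = -12, which IS divisible by 3, so compatible.
    Write x = 12 + 36·t and substitute into x ≡ 0 (mod 21): 36·t ≡ 0 − 12 = -12 (mod 21).
    Divide the congruence (and modulus) by g = 3: 12·t ≡ -4 (mod 7).
    Reduce coefficients mod 7: 5·t ≡ 3 (mod 7).
    The inverse of 5 mod 7 is 3 (since 5·3 = 15 = 2·7 + 1), so t ≡ 3·3 = 9 ≡ 2 (mod 7).
    Then x = 12 + 36·2 = 84, valid modulo lcm(36, 21) = 252: x ≡ 84 (mod 252).
Verify: 84 mod 9 = 3, 84 mod 12 = 0, 84 mod 21 = 0.

x ≡ 84 (mod 252).


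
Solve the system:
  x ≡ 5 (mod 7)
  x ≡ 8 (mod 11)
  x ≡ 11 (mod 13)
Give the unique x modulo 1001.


Moduli 7, 11, 13 are pairwise coprime; by CRT there is a unique solution modulo M = 7 · 11 · 13 = 1001.
Solve pairwise, accumulating the modulus:
  Start with x ≡ 5 (mod 7).
  Combine with x ≡ 8 (mod 11): since gcd(7, 11) = 1, we get a unique residue mod 77.
    Write x = 5 + 7·t and substitute into x ≡ 8 (mod 11): 7·t ≡ 8 − 5 = 3 (mod 11).
    The inverse of 7 mod 11 is 8 (since 7·8 = 56 = 5·11 + 1), so t ≡ 8·3 = 24 ≡ 2 (mod 11).
    Then x = 5 + 7·2 = 19, valid modulo lcm(7, 11) = 77: x ≡ 19 (mod 77).
  Combine with x ≡ 11 (mod 13): since gcd(77, 13) = 1, we get a unique residue mod 1001.
    Write x = 19 + 77·t and substitute into x ≡ 11 (mod 13): 77·t ≡ 11 − 19 = -8 (mod 13).
    Reduce coefficients mod 13: 12·t ≡ 5 (mod 13).
    The inverse of 12 mod 13 is 12 (since 12·12 = 144 = 11·13 + 1), so t ≡ 12·5 = 60 ≡ 8 (mod 13).
    Then x = 19 + 77·8 = 635, valid modulo lcm(77, 13) = 1001: x ≡ 635 (mod 1001).
Verify: 635 mod 7 = 5 ✓, 635 mod 11 = 8 ✓, 635 mod 13 = 11 ✓.

x ≡ 635 (mod 1001).


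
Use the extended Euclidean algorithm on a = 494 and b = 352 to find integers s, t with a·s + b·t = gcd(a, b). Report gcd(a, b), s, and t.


Euclidean algorithm on (494, 352) — divide until remainder is 0:
  494 = 1 · 352 + 142
  352 = 2 · 142 + 68
  142 = 2 · 68 + 6
  68 = 11 · 6 + 2
  6 = 3 · 2 + 0
gcd(494, 352) = 2.
Track Bezout coefficients alongside the remainders: start with r₀ = 494 = a·1 + b·0 (s = 1, t = 0) and r₁ = 352 = a·0 + b·1 (s = 0, t = 1); each new remainder r_{k+1} = r_{k-1} − q_k·r_k inherits s_{k+1} = s_{k-1} − q_k·s_k, t_{k+1} = t_{k-1} − q_k·t_k, so r_k = a·s_k + b·t_k at every step:
  q = 1: r = 142, s = 1 − 1·0 = 1, t = 0 − 1·1 = -1  (check: 494·1 + 352·(-1) = 142)
  q = 2: r = 68, s = 0 − 2·1 = -2, t = 1 − 2·(-1) = 3  (check: 494·(-2) + 352·3 = 68)
  q = 2: r = 6, s = 1 − 2·(-2) = 5, t = -1 − 2·3 = -7  (check: 494·5 + 352·(-7) = 6)
  q = 11: r = 2, s = -2 − 11·5 = -57, t = 3 − 11·(-7) = 80  (check: 494·(-57) + 352·80 = 2)
The row with r = 2 (the gcd) gives the Bezout coefficients s = -57, t = 80.
Result: 494 · (-57) + 352 · (80) = 2.

gcd(494, 352) = 2; s = -57, t = 80 (check: 494·(-57) + 352·80 = 2).
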